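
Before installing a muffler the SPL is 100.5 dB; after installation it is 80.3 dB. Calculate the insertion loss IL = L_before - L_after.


Insertion loss = SPL without muffler - SPL with muffler
IL = 100.5 - 80.3 = 20.2 dB


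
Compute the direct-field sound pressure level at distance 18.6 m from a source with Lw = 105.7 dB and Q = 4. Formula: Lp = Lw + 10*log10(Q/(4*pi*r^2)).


4*pi*r^2 = 4*pi*18.6^2 = 4347.46 m^2
Q / (4*pi*r^2) = 4 / 4347.46 = 0.000920077
Lp = 105.7 + 10*log10(0.000920077) = 75.338 dB


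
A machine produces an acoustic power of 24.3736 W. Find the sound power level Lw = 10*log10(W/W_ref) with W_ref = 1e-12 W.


W / W_ref = 24.3736 / 1e-12 = 2.43736e+13
Lw = 10 * log10(2.43736e+13) = 133.87 dB


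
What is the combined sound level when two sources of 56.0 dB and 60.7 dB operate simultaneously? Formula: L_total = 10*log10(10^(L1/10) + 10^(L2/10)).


10^(56.0/10) = 398107
10^(60.7/10) = 1.1749e+06
Sum = 398107 + 1.1749e+06 = 1.57301e+06
L_total = 10*log10(1.57301e+06) = 61.967 dB


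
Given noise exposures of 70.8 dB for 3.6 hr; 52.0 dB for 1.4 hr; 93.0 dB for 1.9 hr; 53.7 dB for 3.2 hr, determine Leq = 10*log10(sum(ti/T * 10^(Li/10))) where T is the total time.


T_total = 3.6 + 1.4 + 1.9 + 3.2 = 10.1 hr
(3.6/10.1) * 10^(70.8/10) = 4.2853e+06
(1.4/10.1) * 10^(52.0/10) = 21968.8
(1.9/10.1) * 10^(93.0/10) = 3.75346e+08
(3.2/10.1) * 10^(53.7/10) = 74272.6
Sum = 4.2853e+06 + 21968.8 + 3.75346e+08 + 74272.6 = 3.79728e+08
Leq = 10*log10(3.79728e+08) = 85.795 dB


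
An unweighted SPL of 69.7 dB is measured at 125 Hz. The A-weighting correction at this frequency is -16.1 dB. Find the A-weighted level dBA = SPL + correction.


A-weighting table: 125 Hz -> -16.1 dB correction
SPL_A = SPL + correction = 69.7 + (-16.1) = 53.6 dBA


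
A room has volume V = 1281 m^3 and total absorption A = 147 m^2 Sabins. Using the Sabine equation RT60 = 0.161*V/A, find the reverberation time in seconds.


RT60 = 0.161 * 1281 / 147 = 1.403 s


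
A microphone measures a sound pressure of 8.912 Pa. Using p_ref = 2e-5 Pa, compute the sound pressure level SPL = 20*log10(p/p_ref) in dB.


p / p_ref = 8.912 / 2e-5 = 445600
SPL = 20 * log10(445600) = 112.98 dB


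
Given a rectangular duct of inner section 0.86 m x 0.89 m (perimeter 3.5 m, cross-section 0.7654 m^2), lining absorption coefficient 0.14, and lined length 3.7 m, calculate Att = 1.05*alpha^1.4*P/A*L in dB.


alpha^1.4 = 0.14^1.4 = 0.0637645
Attenuation rate = 1.05 * alpha^1.4 * P / A
= 1.05 * 0.0637645 * 3.5 / 0.7654 = 0.30616 dB/m
Total Att = 0.30616 * 3.7 = 1.1328 dB


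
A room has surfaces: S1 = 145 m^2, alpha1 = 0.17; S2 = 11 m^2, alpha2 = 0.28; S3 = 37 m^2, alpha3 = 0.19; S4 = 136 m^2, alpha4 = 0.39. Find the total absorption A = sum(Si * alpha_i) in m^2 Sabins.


145 * 0.17 = 24.65
11 * 0.28 = 3.08
37 * 0.19 = 7.03
136 * 0.39 = 53.04
A_total = 24.65 + 3.08 + 7.03 + 53.04 = 87.8 m^2


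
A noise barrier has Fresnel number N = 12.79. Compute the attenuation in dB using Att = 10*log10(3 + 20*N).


3 + 20*N = 3 + 20*12.79 = 258.8
Att = 10*log10(258.8) = 24.13 dB


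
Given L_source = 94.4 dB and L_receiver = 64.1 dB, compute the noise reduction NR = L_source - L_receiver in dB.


NR = L_source - L_receiver (difference between source and receiving room levels)
NR = 94.4 - 64.1 = 30.3 dB


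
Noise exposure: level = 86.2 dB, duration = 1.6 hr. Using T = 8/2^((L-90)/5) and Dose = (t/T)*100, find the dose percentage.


T_allowed = 8 / 2^((86.2 - 90)/5) = 13.5479 hr
Dose = 1.6 / 13.5479 * 100 = 11.81 %


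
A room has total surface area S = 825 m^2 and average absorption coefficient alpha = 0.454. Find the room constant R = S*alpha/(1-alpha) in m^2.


R = 825 * 0.454 / (1 - 0.454) = 685.99 m^2


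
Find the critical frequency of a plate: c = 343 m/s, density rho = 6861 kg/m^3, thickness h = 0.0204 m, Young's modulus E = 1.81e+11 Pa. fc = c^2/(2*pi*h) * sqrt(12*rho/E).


12*rho/E = 12*6861/1.81e+11 = 4.54873e-07
sqrt(12*rho/E) = sqrt(4.54873e-07) = 0.000674443
c^2/(2*pi*h) = 343^2/(2*pi*0.0204) = 917864
fc = 917864 * 0.000674443 = 619.05 Hz


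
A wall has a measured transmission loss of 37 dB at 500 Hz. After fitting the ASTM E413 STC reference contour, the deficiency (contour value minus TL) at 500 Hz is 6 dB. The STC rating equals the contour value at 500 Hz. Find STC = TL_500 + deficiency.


By ASTM E413, STC = value of the fitted reference contour at 500 Hz.
Contour value at 500 Hz = TL_500 + deficiency = 37 + 6 = 43
STC = 43


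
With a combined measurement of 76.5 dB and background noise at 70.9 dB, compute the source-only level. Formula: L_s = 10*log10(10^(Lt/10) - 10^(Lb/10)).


10^(76.5/10) = 4.46684e+07
10^(70.9/10) = 1.23027e+07
Difference = 4.46684e+07 - 1.23027e+07 = 3.23657e+07
L_source = 10*log10(3.23657e+07) = 75.101 dB


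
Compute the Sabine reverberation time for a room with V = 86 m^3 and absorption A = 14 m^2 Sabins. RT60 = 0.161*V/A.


RT60 = 0.161 * 86 / 14 = 0.989 s


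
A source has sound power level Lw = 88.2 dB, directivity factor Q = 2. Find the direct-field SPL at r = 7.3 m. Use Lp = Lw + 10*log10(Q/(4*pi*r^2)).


4*pi*r^2 = 4*pi*7.3^2 = 669.662 m^2
Q / (4*pi*r^2) = 2 / 669.662 = 0.00298658
Lp = 88.2 + 10*log10(0.00298658) = 62.952 dB


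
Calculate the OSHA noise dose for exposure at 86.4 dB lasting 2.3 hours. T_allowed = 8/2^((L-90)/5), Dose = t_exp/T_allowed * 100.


T_allowed = 8 / 2^((86.4 - 90)/5) = 13.1775 hr
Dose = 2.3 / 13.1775 * 100 = 17.454 %


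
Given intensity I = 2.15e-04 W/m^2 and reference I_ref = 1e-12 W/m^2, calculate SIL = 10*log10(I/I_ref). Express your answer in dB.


I / I_ref = 2.15e-04 / 1e-12 = 2.15e+08
SIL = 10 * log10(2.15e+08) = 83.324 dB


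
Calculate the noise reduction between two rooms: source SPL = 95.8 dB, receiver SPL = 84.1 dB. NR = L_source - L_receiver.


NR = L_source - L_receiver (difference between source and receiving room levels)
NR = 95.8 - 84.1 = 11.7 dB


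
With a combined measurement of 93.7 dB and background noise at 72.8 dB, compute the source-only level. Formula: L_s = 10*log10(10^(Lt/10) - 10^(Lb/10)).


10^(93.7/10) = 2.34423e+09
10^(72.8/10) = 1.90546e+07
Difference = 2.34423e+09 - 1.90546e+07 = 2.32518e+09
L_source = 10*log10(2.32518e+09) = 93.665 dB


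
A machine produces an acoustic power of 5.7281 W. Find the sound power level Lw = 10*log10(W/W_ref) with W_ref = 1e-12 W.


W / W_ref = 5.7281 / 1e-12 = 5.7281e+12
Lw = 10 * log10(5.7281e+12) = 127.58 dB


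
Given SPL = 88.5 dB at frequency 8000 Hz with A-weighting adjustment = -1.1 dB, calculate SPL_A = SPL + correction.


A-weighting table: 8000 Hz -> -1.1 dB correction
SPL_A = SPL + correction = 88.5 + (-1.1) = 87.4 dBA


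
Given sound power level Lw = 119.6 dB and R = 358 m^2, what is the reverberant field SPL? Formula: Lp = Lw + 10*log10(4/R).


4/R = 4/358 = 0.0111732
Lp = 119.6 + 10*log10(0.0111732) = 100.08 dB


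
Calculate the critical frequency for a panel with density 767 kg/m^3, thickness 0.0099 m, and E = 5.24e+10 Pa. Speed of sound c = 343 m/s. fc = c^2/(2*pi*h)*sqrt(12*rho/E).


12*rho/E = 12*767/5.24e+10 = 1.75649e-07
sqrt(12*rho/E) = sqrt(1.75649e-07) = 0.000419105
c^2/(2*pi*h) = 343^2/(2*pi*0.0099) = 1.89136e+06
fc = 1.89136e+06 * 0.000419105 = 792.68 Hz


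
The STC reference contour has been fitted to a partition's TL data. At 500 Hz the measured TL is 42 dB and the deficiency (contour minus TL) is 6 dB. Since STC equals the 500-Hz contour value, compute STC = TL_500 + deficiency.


By ASTM E413, STC = value of the fitted reference contour at 500 Hz.
Contour value at 500 Hz = TL_500 + deficiency = 42 + 6 = 48
STC = 48


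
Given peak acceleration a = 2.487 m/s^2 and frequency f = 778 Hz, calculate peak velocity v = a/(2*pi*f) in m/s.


omega = 2*pi*f = 2*pi*778 = 4888.32 rad/s
v = a / omega = 2.487 / 4888.32 = 0.00050876 m/s


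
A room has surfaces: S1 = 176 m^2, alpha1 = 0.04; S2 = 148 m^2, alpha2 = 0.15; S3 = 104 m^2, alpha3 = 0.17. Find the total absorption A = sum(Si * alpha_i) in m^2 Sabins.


176 * 0.04 = 7.04
148 * 0.15 = 22.2
104 * 0.17 = 17.68
A_total = 7.04 + 22.2 + 17.68 = 46.92 m^2


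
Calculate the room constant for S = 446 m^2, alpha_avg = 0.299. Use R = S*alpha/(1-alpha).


R = 446 * 0.299 / (1 - 0.299) = 190.23 m^2


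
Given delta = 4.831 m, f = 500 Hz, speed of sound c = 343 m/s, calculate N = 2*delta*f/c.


N = 2*delta*f/c = 2*delta/lambda, where lambda = c/f
lambda = 343 / 500 = 0.686 m
N = 2 * 4.831 / 0.686 = 14.085


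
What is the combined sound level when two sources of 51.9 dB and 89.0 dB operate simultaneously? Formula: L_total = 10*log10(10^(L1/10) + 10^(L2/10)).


10^(51.9/10) = 154882
10^(89.0/10) = 7.94328e+08
Sum = 154882 + 7.94328e+08 = 7.94483e+08
L_total = 10*log10(7.94483e+08) = 89.001 dB


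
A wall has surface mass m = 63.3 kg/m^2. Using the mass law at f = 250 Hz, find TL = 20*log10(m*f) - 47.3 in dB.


m * f = 63.3 * 250 = 15825
20*log10(15825) = 83.9869 dB
TL = 83.9869 - 47.3 = 36.687 dB


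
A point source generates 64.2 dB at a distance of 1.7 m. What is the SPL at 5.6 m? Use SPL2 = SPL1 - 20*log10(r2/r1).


r2/r1 = 5.6/1.7 = 3.29412
Correction = 20*log10(3.29412) = 10.3548 dB
SPL2 = 64.2 - 10.3548 = 53.845 dB


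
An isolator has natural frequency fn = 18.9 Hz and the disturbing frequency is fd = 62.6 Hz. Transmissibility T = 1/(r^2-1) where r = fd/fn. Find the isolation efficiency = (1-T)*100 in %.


r = 62.6 / 18.9 = 3.31217
r^2 - 1 = 3.31217^2 - 1 = 9.97047
T = 1/9.97047 = 0.100296
Efficiency = (1 - 0.100296)*100 = 89.97 %


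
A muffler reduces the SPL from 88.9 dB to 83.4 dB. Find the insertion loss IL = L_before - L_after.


Insertion loss = SPL without muffler - SPL with muffler
IL = 88.9 - 83.4 = 5.5 dB


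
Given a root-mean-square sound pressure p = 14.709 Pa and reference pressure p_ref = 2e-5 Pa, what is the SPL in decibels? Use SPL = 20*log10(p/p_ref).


p / p_ref = 14.709 / 2e-5 = 735450
SPL = 20 * log10(735450) = 117.33 dB


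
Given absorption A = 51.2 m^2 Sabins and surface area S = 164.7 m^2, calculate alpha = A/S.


Absorption coefficient = absorbed power / incident power
alpha = A / S = 51.2 / 164.7 = 0.31087


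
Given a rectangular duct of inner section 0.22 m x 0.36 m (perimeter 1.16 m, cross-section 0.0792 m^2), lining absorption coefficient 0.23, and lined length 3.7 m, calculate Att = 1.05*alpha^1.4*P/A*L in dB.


alpha^1.4 = 0.23^1.4 = 0.127767
Attenuation rate = 1.05 * alpha^1.4 * P / A
= 1.05 * 0.127767 * 1.16 / 0.0792 = 1.9649 dB/m
Total Att = 1.9649 * 3.7 = 7.2701 dB


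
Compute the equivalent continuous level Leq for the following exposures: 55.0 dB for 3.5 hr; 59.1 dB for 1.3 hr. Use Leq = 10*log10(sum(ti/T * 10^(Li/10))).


T_total = 3.5 + 1.3 = 4.8 hr
(3.5/4.8) * 10^(55.0/10) = 230583
(1.3/4.8) * 10^(59.1/10) = 220142
Sum = 230583 + 220142 = 450725
Leq = 10*log10(450725) = 56.539 dB


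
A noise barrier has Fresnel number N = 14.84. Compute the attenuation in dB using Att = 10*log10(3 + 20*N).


3 + 20*N = 3 + 20*14.84 = 299.8
Att = 10*log10(299.8) = 24.768 dB


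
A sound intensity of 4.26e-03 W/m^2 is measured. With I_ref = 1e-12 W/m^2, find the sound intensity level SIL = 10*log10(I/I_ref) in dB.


I / I_ref = 4.26e-03 / 1e-12 = 4.26e+09
SIL = 10 * log10(4.26e+09) = 96.294 dB


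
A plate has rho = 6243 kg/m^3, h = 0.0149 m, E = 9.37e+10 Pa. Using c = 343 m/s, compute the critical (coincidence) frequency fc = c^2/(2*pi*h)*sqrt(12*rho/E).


12*rho/E = 12*6243/9.37e+10 = 7.9953e-07
sqrt(12*rho/E) = sqrt(7.9953e-07) = 0.000894164
c^2/(2*pi*h) = 343^2/(2*pi*0.0149) = 1.25667e+06
fc = 1.25667e+06 * 0.000894164 = 1123.7 Hz


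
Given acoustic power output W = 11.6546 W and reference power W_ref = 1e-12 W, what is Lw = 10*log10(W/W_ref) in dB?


W / W_ref = 11.6546 / 1e-12 = 1.16546e+13
Lw = 10 * log10(1.16546e+13) = 130.66 dB


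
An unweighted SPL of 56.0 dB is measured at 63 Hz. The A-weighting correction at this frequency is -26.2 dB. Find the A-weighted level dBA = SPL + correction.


A-weighting table: 63 Hz -> -26.2 dB correction
SPL_A = SPL + correction = 56.0 + (-26.2) = 29.8 dBA


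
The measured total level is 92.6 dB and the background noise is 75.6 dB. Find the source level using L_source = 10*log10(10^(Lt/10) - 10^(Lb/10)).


10^(92.6/10) = 1.8197e+09
10^(75.6/10) = 3.63078e+07
Difference = 1.8197e+09 - 3.63078e+07 = 1.78339e+09
L_source = 10*log10(1.78339e+09) = 92.512 dB


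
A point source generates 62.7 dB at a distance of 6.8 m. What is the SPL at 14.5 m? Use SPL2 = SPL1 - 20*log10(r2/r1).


r2/r1 = 14.5/6.8 = 2.13235
Correction = 20*log10(2.13235) = 6.57717 dB
SPL2 = 62.7 - 6.57717 = 56.123 dB


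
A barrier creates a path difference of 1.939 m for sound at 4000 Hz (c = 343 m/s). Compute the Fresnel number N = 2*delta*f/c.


N = 2*delta*f/c = 2*delta/lambda, where lambda = c/f
lambda = 343 / 4000 = 0.08575 m
N = 2 * 1.939 / 0.08575 = 45.224


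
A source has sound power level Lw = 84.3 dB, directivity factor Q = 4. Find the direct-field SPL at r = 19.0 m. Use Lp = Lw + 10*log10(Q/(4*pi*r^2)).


4*pi*r^2 = 4*pi*19.0^2 = 4536.46 m^2
Q / (4*pi*r^2) = 4 / 4536.46 = 0.000881745
Lp = 84.3 + 10*log10(0.000881745) = 53.753 dB


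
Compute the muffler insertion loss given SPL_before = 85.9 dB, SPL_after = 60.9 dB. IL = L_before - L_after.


Insertion loss = SPL without muffler - SPL with muffler
IL = 85.9 - 60.9 = 25 dB


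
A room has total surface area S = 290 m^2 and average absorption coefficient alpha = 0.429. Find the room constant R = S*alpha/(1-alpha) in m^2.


R = 290 * 0.429 / (1 - 0.429) = 217.88 m^2


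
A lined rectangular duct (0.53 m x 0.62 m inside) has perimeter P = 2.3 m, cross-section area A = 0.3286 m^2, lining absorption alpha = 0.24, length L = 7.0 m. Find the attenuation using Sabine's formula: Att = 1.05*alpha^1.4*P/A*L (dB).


alpha^1.4 = 0.24^1.4 = 0.135611
Attenuation rate = 1.05 * alpha^1.4 * P / A
= 1.05 * 0.135611 * 2.3 / 0.3286 = 0.996654 dB/m
Total Att = 0.996654 * 7.0 = 6.9766 dB


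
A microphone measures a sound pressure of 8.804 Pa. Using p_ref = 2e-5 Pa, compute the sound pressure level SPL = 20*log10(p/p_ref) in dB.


p / p_ref = 8.804 / 2e-5 = 440200
SPL = 20 * log10(440200) = 112.87 dB


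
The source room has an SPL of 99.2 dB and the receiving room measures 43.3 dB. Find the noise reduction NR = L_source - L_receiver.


NR = L_source - L_receiver (difference between source and receiving room levels)
NR = 99.2 - 43.3 = 55.9 dB


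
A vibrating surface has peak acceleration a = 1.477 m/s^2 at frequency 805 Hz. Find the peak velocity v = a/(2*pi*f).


omega = 2*pi*f = 2*pi*805 = 5057.96 rad/s
v = a / omega = 1.477 / 5057.96 = 0.00029201 m/s


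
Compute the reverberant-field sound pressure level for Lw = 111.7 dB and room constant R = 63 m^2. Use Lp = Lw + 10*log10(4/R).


4/R = 4/63 = 0.0634921
Lp = 111.7 + 10*log10(0.0634921) = 99.727 dB


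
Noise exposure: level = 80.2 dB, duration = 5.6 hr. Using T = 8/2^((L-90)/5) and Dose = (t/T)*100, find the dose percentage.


T_allowed = 8 / 2^((80.2 - 90)/5) = 31.125 hr
Dose = 5.6 / 31.125 * 100 = 17.992 %


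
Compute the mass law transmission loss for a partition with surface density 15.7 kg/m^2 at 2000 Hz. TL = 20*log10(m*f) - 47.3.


m * f = 15.7 * 2000 = 31400
20*log10(31400) = 89.9386 dB
TL = 89.9386 - 47.3 = 42.639 dB


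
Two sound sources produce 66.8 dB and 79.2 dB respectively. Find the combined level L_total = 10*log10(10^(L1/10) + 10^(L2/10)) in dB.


10^(66.8/10) = 4.7863e+06
10^(79.2/10) = 8.31764e+07
Sum = 4.7863e+06 + 8.31764e+07 = 8.79627e+07
L_total = 10*log10(8.79627e+07) = 79.443 dB


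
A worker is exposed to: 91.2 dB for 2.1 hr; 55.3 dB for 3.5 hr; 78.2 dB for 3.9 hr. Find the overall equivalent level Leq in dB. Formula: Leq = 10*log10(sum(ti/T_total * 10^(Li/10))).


T_total = 2.1 + 3.5 + 3.9 = 9.5 hr
(2.1/9.5) * 10^(91.2/10) = 2.91404e+08
(3.5/9.5) * 10^(55.3/10) = 124837
(3.9/9.5) * 10^(78.2/10) = 2.71232e+07
Sum = 2.91404e+08 + 124837 + 2.71232e+07 = 3.18652e+08
Leq = 10*log10(3.18652e+08) = 85.033 dB


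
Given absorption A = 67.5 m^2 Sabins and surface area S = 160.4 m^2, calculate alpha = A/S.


Absorption coefficient = absorbed power / incident power
alpha = A / S = 67.5 / 160.4 = 0.42082


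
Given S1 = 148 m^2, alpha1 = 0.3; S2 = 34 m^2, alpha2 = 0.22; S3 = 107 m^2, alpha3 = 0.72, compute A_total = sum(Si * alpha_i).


148 * 0.3 = 44.4
34 * 0.22 = 7.48
107 * 0.72 = 77.04
A_total = 44.4 + 7.48 + 77.04 = 128.92 m^2


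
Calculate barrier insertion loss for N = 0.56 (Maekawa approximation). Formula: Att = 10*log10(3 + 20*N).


3 + 20*N = 3 + 20*0.56 = 14.2
Att = 10*log10(14.2) = 11.523 dB


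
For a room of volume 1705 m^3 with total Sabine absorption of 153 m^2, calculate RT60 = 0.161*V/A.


RT60 = 0.161 * 1705 / 153 = 1.7942 s


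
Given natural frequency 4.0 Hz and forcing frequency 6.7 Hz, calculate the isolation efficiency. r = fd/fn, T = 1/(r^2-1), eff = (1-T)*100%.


r = 6.7 / 4.0 = 1.675
r^2 - 1 = 1.675^2 - 1 = 1.80563
T = 1/1.80563 = 0.553823
Efficiency = (1 - 0.553823)*100 = 44.618 %


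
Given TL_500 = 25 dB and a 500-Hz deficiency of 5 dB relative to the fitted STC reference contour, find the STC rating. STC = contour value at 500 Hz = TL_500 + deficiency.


By ASTM E413, STC = value of the fitted reference contour at 500 Hz.
Contour value at 500 Hz = TL_500 + deficiency = 25 + 5 = 30
STC = 30


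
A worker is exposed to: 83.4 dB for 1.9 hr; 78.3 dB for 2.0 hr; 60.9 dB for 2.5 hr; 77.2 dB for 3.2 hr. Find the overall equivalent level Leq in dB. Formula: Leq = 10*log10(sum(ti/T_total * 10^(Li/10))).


T_total = 1.9 + 2.0 + 2.5 + 3.2 = 9.6 hr
(1.9/9.6) * 10^(83.4/10) = 4.32994e+07
(2.0/9.6) * 10^(78.3/10) = 1.40851e+07
(2.5/9.6) * 10^(60.9/10) = 320382
(3.2/9.6) * 10^(77.2/10) = 1.74936e+07
Sum = 4.32994e+07 + 1.40851e+07 + 320382 + 1.74936e+07 = 7.51985e+07
Leq = 10*log10(7.51985e+07) = 78.762 dB


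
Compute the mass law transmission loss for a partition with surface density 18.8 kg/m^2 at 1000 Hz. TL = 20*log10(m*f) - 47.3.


m * f = 18.8 * 1000 = 18800
20*log10(18800) = 85.4832 dB
TL = 85.4832 - 47.3 = 38.183 dB


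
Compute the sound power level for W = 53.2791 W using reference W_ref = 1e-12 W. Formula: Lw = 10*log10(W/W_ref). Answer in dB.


W / W_ref = 53.2791 / 1e-12 = 5.32791e+13
Lw = 10 * log10(5.32791e+13) = 137.27 dB


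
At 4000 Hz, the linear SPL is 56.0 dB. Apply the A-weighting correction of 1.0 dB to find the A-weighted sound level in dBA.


A-weighting table: 4000 Hz -> 1.0 dB correction
SPL_A = SPL + correction = 56.0 + (1.0) = 57 dBA


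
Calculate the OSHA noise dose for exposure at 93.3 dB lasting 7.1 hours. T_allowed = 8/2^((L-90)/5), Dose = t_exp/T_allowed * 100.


T_allowed = 8 / 2^((93.3 - 90)/5) = 5.06303 hr
Dose = 7.1 / 5.06303 * 100 = 140.23 %


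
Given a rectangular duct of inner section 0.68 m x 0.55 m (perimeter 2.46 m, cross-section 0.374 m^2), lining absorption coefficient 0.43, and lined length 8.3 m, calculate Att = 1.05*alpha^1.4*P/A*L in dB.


alpha^1.4 = 0.43^1.4 = 0.3068
Attenuation rate = 1.05 * alpha^1.4 * P / A
= 1.05 * 0.3068 * 2.46 / 0.374 = 2.11889 dB/m
Total Att = 2.11889 * 8.3 = 17.587 dB


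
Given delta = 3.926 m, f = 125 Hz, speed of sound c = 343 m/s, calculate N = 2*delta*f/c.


N = 2*delta*f/c = 2*delta/lambda, where lambda = c/f
lambda = 343 / 125 = 2.744 m
N = 2 * 3.926 / 2.744 = 2.8615


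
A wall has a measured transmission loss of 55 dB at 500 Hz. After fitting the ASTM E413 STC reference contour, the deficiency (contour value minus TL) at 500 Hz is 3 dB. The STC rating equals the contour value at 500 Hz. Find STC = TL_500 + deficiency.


By ASTM E413, STC = value of the fitted reference contour at 500 Hz.
Contour value at 500 Hz = TL_500 + deficiency = 55 + 3 = 58
STC = 58


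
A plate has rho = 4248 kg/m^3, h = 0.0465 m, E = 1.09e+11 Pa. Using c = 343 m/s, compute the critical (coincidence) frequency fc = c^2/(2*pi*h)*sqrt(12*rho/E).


12*rho/E = 12*4248/1.09e+11 = 4.6767e-07
sqrt(12*rho/E) = sqrt(4.6767e-07) = 0.000683864
c^2/(2*pi*h) = 343^2/(2*pi*0.0465) = 402676
fc = 402676 * 0.000683864 = 275.38 Hz


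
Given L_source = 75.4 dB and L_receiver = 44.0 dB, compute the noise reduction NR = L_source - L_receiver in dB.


NR = L_source - L_receiver (difference between source and receiving room levels)
NR = 75.4 - 44.0 = 31.4 dB


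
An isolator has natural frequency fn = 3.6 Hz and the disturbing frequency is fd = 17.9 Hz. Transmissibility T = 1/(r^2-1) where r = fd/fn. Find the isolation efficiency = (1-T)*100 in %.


r = 17.9 / 3.6 = 4.97222
r^2 - 1 = 4.97222^2 - 1 = 23.723
T = 1/23.723 = 0.0421532
Efficiency = (1 - 0.0421532)*100 = 95.785 %


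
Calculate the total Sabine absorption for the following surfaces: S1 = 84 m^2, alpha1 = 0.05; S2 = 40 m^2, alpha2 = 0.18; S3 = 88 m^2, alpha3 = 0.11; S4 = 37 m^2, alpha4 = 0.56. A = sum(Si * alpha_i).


84 * 0.05 = 4.2
40 * 0.18 = 7.2
88 * 0.11 = 9.68
37 * 0.56 = 20.72
A_total = 4.2 + 7.2 + 9.68 + 20.72 = 41.8 m^2


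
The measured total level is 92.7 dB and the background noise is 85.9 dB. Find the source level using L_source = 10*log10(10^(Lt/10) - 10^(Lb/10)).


10^(92.7/10) = 1.86209e+09
10^(85.9/10) = 3.89045e+08
Difference = 1.86209e+09 - 3.89045e+08 = 1.47304e+09
L_source = 10*log10(1.47304e+09) = 91.682 dB


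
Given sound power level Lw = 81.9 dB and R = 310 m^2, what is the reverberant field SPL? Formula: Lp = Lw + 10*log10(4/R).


4/R = 4/310 = 0.0129032
Lp = 81.9 + 10*log10(0.0129032) = 63.007 dB


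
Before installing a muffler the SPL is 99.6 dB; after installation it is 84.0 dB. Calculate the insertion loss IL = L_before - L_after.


Insertion loss = SPL without muffler - SPL with muffler
IL = 99.6 - 84.0 = 15.6 dB


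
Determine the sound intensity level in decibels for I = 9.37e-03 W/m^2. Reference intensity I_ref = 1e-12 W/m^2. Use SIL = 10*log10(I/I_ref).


I / I_ref = 9.37e-03 / 1e-12 = 9.37e+09
SIL = 10 * log10(9.37e+09) = 99.717 dB


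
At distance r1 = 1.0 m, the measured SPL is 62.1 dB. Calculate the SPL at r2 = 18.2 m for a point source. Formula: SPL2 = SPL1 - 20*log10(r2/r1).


r2/r1 = 18.2/1.0 = 18.2
Correction = 20*log10(18.2) = 25.2014 dB
SPL2 = 62.1 - 25.2014 = 36.899 dB


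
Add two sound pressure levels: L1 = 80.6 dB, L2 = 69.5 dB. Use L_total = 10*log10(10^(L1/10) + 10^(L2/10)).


10^(80.6/10) = 1.14815e+08
10^(69.5/10) = 8.91251e+06
Sum = 1.14815e+08 + 8.91251e+06 = 1.23728e+08
L_total = 10*log10(1.23728e+08) = 80.925 dB


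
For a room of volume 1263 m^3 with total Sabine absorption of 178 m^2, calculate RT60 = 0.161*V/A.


RT60 = 0.161 * 1263 / 178 = 1.1424 s


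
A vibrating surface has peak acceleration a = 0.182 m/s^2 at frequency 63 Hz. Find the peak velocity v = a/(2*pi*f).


omega = 2*pi*f = 2*pi*63 = 395.841 rad/s
v = a / omega = 0.182 / 395.841 = 0.00045978 m/s


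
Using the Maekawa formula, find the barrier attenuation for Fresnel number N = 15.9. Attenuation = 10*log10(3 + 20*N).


3 + 20*N = 3 + 20*15.9 = 321
Att = 10*log10(321) = 25.065 dB


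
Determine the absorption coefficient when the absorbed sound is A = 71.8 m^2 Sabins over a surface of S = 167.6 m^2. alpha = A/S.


Absorption coefficient = absorbed power / incident power
alpha = A / S = 71.8 / 167.6 = 0.4284


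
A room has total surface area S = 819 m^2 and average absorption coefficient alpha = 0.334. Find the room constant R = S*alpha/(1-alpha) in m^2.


R = 819 * 0.334 / (1 - 0.334) = 410.73 m^2


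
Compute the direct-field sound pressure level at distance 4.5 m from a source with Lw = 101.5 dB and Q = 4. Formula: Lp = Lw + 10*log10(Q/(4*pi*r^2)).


4*pi*r^2 = 4*pi*4.5^2 = 254.469 m^2
Q / (4*pi*r^2) = 4 / 254.469 = 0.015719
Lp = 101.5 + 10*log10(0.015719) = 83.464 dB


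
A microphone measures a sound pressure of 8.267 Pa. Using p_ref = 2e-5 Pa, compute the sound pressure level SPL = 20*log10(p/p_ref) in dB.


p / p_ref = 8.267 / 2e-5 = 413350
SPL = 20 * log10(413350) = 112.33 dB


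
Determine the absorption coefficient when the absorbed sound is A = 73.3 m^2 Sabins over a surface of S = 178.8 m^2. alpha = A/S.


Absorption coefficient = absorbed power / incident power
alpha = A / S = 73.3 / 178.8 = 0.40996


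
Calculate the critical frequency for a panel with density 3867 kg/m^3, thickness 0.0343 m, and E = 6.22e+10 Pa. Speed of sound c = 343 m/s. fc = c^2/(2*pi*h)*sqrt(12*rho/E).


12*rho/E = 12*3867/6.22e+10 = 7.46045e-07
sqrt(12*rho/E) = sqrt(7.46045e-07) = 0.000863739
c^2/(2*pi*h) = 343^2/(2*pi*0.0343) = 545901
fc = 545901 * 0.000863739 = 471.52 Hz


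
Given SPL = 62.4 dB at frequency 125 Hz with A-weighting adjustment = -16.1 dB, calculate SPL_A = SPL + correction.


A-weighting table: 125 Hz -> -16.1 dB correction
SPL_A = SPL + correction = 62.4 + (-16.1) = 46.3 dBA


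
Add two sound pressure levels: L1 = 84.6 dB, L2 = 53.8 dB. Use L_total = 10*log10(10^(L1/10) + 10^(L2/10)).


10^(84.6/10) = 2.88403e+08
10^(53.8/10) = 239883
Sum = 2.88403e+08 + 239883 = 2.88643e+08
L_total = 10*log10(2.88643e+08) = 84.604 dB


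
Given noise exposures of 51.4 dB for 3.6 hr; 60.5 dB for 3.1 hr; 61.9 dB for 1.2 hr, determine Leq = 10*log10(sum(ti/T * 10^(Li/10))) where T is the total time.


T_total = 3.6 + 3.1 + 1.2 = 7.9 hr
(3.6/7.9) * 10^(51.4/10) = 62903.6
(3.1/7.9) * 10^(60.5/10) = 440286
(1.2/7.9) * 10^(61.9/10) = 235263
Sum = 62903.6 + 440286 + 235263 = 738453
Leq = 10*log10(738453) = 58.683 dB


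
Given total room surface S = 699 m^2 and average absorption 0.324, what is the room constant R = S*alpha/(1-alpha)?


R = 699 * 0.324 / (1 - 0.324) = 335.02 m^2


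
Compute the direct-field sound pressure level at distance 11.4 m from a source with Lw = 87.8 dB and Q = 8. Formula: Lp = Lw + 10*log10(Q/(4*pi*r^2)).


4*pi*r^2 = 4*pi*11.4^2 = 1633.13 m^2
Q / (4*pi*r^2) = 8 / 1633.13 = 0.00489857
Lp = 87.8 + 10*log10(0.00489857) = 64.701 dB


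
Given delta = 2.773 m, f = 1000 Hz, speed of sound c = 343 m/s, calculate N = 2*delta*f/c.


N = 2*delta*f/c = 2*delta/lambda, where lambda = c/f
lambda = 343 / 1000 = 0.343 m
N = 2 * 2.773 / 0.343 = 16.169


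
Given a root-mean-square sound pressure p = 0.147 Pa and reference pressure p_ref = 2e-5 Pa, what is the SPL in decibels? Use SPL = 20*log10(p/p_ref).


p / p_ref = 0.147 / 2e-5 = 7350
SPL = 20 * log10(7350) = 77.326 dB


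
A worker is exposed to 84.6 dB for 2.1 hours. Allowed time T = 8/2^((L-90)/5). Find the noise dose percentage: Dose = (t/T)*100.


T_allowed = 8 / 2^((84.6 - 90)/5) = 16.9123 hr
Dose = 2.1 / 16.9123 * 100 = 12.417 %


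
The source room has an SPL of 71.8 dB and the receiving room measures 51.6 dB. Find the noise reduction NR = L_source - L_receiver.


NR = L_source - L_receiver (difference between source and receiving room levels)
NR = 71.8 - 51.6 = 20.2 dB


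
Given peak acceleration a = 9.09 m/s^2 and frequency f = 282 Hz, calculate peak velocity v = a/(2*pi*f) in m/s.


omega = 2*pi*f = 2*pi*282 = 1771.86 rad/s
v = a / omega = 9.09 / 1771.86 = 0.0051302 m/s


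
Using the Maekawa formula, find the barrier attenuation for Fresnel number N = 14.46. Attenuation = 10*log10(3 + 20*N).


3 + 20*N = 3 + 20*14.46 = 292.2
Att = 10*log10(292.2) = 24.657 dB


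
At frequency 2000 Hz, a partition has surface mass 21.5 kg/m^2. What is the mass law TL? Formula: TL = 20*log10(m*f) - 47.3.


m * f = 21.5 * 2000 = 43000
20*log10(43000) = 92.6694 dB
TL = 92.6694 - 47.3 = 45.369 dB


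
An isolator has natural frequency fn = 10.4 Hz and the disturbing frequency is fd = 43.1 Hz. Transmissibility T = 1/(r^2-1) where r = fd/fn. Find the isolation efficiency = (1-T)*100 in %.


r = 43.1 / 10.4 = 4.14423
r^2 - 1 = 4.14423^2 - 1 = 16.1746
T = 1/16.1746 = 0.0618253
Efficiency = (1 - 0.0618253)*100 = 93.817 %


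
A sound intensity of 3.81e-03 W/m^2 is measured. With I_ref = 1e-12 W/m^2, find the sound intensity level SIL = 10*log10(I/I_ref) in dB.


I / I_ref = 3.81e-03 / 1e-12 = 3.81e+09
SIL = 10 * log10(3.81e+09) = 95.809 dB


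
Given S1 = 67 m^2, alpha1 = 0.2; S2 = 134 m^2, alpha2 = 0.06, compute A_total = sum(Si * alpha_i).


67 * 0.2 = 13.4
134 * 0.06 = 8.04
A_total = 13.4 + 8.04 = 21.44 m^2


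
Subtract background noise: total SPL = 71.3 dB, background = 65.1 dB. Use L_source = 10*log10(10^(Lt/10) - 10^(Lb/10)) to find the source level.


10^(71.3/10) = 1.34896e+07
10^(65.1/10) = 3.23594e+06
Difference = 1.34896e+07 - 3.23594e+06 = 1.02537e+07
L_source = 10*log10(1.02537e+07) = 70.109 dB


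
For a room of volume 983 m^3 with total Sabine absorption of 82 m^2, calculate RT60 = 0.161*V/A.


RT60 = 0.161 * 983 / 82 = 1.93 s


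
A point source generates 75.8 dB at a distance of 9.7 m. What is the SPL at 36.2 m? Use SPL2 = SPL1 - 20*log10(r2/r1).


r2/r1 = 36.2/9.7 = 3.73196
Correction = 20*log10(3.73196) = 11.4387 dB
SPL2 = 75.8 - 11.4387 = 64.361 dB


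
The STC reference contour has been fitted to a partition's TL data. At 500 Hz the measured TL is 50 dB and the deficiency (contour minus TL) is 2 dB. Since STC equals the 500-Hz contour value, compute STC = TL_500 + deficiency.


By ASTM E413, STC = value of the fitted reference contour at 500 Hz.
Contour value at 500 Hz = TL_500 + deficiency = 50 + 2 = 52
STC = 52


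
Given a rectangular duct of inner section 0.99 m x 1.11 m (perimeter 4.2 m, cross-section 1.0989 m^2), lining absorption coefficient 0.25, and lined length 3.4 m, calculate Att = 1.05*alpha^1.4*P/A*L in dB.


alpha^1.4 = 0.25^1.4 = 0.143587
Attenuation rate = 1.05 * alpha^1.4 * P / A
= 1.05 * 0.143587 * 4.2 / 1.0989 = 0.57623 dB/m
Total Att = 0.57623 * 3.4 = 1.9592 dB


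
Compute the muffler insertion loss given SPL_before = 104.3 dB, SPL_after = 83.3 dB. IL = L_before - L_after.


Insertion loss = SPL without muffler - SPL with muffler
IL = 104.3 - 83.3 = 21 dB


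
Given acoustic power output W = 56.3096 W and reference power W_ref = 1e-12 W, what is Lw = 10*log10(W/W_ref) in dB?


W / W_ref = 56.3096 / 1e-12 = 5.63096e+13
Lw = 10 * log10(5.63096e+13) = 137.51 dB


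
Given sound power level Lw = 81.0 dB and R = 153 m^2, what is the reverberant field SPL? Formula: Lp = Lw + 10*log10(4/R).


4/R = 4/153 = 0.0261438
Lp = 81.0 + 10*log10(0.0261438) = 65.174 dB


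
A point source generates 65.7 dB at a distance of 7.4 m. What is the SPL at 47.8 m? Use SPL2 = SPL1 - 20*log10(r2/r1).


r2/r1 = 47.8/7.4 = 6.45946
Correction = 20*log10(6.45946) = 16.2039 dB
SPL2 = 65.7 - 16.2039 = 49.496 dB


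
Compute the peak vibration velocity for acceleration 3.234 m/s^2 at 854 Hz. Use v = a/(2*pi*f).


omega = 2*pi*f = 2*pi*854 = 5365.84 rad/s
v = a / omega = 3.234 / 5365.84 = 0.0006027 m/s


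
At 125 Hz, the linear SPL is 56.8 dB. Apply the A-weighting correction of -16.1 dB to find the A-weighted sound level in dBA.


A-weighting table: 125 Hz -> -16.1 dB correction
SPL_A = SPL + correction = 56.8 + (-16.1) = 40.7 dBA


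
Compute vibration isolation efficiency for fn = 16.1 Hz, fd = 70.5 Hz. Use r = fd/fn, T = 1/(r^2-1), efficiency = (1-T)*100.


r = 70.5 / 16.1 = 4.37888
r^2 - 1 = 4.37888^2 - 1 = 18.1746
T = 1/18.1746 = 0.0550218
Efficiency = (1 - 0.0550218)*100 = 94.498 %


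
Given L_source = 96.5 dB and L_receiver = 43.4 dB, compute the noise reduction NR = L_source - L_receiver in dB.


NR = L_source - L_receiver (difference between source and receiving room levels)
NR = 96.5 - 43.4 = 53.1 dB


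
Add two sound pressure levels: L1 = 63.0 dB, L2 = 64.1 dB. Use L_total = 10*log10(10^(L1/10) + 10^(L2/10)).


10^(63.0/10) = 1.99526e+06
10^(64.1/10) = 2.5704e+06
Sum = 1.99526e+06 + 2.5704e+06 = 4.56566e+06
L_total = 10*log10(4.56566e+06) = 66.595 dB


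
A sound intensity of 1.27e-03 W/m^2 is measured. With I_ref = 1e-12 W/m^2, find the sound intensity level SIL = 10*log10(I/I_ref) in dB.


I / I_ref = 1.27e-03 / 1e-12 = 1.27e+09
SIL = 10 * log10(1.27e+09) = 91.038 dB


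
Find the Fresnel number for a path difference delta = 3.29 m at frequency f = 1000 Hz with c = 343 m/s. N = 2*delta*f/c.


N = 2*delta*f/c = 2*delta/lambda, where lambda = c/f
lambda = 343 / 1000 = 0.343 m
N = 2 * 3.29 / 0.343 = 19.184


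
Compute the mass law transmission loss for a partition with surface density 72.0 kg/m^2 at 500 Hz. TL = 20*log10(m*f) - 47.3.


m * f = 72.0 * 500 = 36000
20*log10(36000) = 91.1261 dB
TL = 91.1261 - 47.3 = 43.826 dB


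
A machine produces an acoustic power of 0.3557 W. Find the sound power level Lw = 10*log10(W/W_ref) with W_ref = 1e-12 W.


W / W_ref = 0.3557 / 1e-12 = 3.557e+11
Lw = 10 * log10(3.557e+11) = 115.51 dB


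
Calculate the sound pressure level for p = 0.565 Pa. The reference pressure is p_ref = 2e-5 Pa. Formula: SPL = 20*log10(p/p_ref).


p / p_ref = 0.565 / 2e-5 = 28250
SPL = 20 * log10(28250) = 89.02 dB


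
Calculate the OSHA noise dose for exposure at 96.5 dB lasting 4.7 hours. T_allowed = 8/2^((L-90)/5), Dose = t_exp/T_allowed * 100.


T_allowed = 8 / 2^((96.5 - 90)/5) = 3.24901 hr
Dose = 4.7 / 3.24901 * 100 = 144.66 %


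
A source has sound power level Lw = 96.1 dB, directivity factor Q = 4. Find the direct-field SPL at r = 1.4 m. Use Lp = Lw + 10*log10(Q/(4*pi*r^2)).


4*pi*r^2 = 4*pi*1.4^2 = 24.6301 m^2
Q / (4*pi*r^2) = 4 / 24.6301 = 0.162403
Lp = 96.1 + 10*log10(0.162403) = 88.206 dB


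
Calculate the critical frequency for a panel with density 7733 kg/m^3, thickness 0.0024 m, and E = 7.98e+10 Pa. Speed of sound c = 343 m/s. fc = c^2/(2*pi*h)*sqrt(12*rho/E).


12*rho/E = 12*7733/7.98e+10 = 1.16286e-06
sqrt(12*rho/E) = sqrt(1.16286e-06) = 0.00107836
c^2/(2*pi*h) = 343^2/(2*pi*0.0024) = 7.80184e+06
fc = 7.80184e+06 * 0.00107836 = 8413.2 Hz


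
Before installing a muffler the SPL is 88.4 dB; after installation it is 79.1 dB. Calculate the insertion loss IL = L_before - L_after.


Insertion loss = SPL without muffler - SPL with muffler
IL = 88.4 - 79.1 = 9.3 dB


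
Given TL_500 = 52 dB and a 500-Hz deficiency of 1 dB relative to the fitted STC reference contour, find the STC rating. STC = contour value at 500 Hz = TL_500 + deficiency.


By ASTM E413, STC = value of the fitted reference contour at 500 Hz.
Contour value at 500 Hz = TL_500 + deficiency = 52 + 1 = 53
STC = 53


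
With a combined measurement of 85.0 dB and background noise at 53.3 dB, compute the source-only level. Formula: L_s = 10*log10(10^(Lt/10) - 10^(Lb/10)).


10^(85.0/10) = 3.16228e+08
10^(53.3/10) = 213796
Difference = 3.16228e+08 - 213796 = 3.16014e+08
L_source = 10*log10(3.16014e+08) = 84.997 dB


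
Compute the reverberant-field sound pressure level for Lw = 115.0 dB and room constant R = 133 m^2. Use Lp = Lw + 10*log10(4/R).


4/R = 4/133 = 0.0300752
Lp = 115.0 + 10*log10(0.0300752) = 99.782 dB


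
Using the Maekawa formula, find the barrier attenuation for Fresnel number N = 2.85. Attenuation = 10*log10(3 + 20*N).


3 + 20*N = 3 + 20*2.85 = 60
Att = 10*log10(60) = 17.782 dB


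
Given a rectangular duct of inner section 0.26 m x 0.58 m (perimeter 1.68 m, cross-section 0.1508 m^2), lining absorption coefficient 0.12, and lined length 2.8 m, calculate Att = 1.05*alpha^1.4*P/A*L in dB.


alpha^1.4 = 0.12^1.4 = 0.0513871
Attenuation rate = 1.05 * alpha^1.4 * P / A
= 1.05 * 0.0513871 * 1.68 / 0.1508 = 0.601106 dB/m
Total Att = 0.601106 * 2.8 = 1.6831 dB


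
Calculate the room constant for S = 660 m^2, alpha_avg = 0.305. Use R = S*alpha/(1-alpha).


R = 660 * 0.305 / (1 - 0.305) = 289.64 m^2


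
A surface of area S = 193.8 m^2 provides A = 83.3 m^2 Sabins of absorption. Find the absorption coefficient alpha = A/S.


Absorption coefficient = absorbed power / incident power
alpha = A / S = 83.3 / 193.8 = 0.42982


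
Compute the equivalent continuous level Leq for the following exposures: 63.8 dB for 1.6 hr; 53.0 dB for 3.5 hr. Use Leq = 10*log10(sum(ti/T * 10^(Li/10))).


T_total = 1.6 + 3.5 = 5.1 hr
(1.6/5.1) * 10^(63.8/10) = 752575
(3.5/5.1) * 10^(53.0/10) = 136930
Sum = 752575 + 136930 = 889505
Leq = 10*log10(889505) = 59.491 dB


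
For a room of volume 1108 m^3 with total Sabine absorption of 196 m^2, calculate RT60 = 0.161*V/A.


RT60 = 0.161 * 1108 / 196 = 0.91014 s


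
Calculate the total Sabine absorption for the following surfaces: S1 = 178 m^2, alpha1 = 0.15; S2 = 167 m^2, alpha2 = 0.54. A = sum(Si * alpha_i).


178 * 0.15 = 26.7
167 * 0.54 = 90.18
A_total = 26.7 + 90.18 = 116.88 m^2


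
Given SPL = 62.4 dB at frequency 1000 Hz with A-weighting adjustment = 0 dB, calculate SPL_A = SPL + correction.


A-weighting table: 1000 Hz -> 0 dB correction
SPL_A = SPL + correction = 62.4 + (0) = 62.4 dBA


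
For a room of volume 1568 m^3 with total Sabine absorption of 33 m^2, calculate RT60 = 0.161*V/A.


RT60 = 0.161 * 1568 / 33 = 7.6499 s


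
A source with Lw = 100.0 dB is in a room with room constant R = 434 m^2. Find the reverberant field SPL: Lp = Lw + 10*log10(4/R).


4/R = 4/434 = 0.00921659
Lp = 100.0 + 10*log10(0.00921659) = 79.646 dB


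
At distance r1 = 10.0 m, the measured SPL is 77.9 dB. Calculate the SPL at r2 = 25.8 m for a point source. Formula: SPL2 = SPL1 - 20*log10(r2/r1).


r2/r1 = 25.8/10.0 = 2.58
Correction = 20*log10(2.58) = 8.23239 dB
SPL2 = 77.9 - 8.23239 = 69.668 dB


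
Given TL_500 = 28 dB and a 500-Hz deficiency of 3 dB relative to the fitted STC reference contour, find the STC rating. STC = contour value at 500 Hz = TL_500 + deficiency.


By ASTM E413, STC = value of the fitted reference contour at 500 Hz.
Contour value at 500 Hz = TL_500 + deficiency = 28 + 3 = 31
STC = 31


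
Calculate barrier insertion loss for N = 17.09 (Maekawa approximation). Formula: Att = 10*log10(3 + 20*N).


3 + 20*N = 3 + 20*17.09 = 344.8
Att = 10*log10(344.8) = 25.376 dB


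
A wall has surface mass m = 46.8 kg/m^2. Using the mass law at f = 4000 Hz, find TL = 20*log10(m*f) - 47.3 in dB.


m * f = 46.8 * 4000 = 187200
20*log10(187200) = 105.446 dB
TL = 105.446 - 47.3 = 58.146 dB


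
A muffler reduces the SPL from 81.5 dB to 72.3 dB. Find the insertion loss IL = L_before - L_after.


Insertion loss = SPL without muffler - SPL with muffler
IL = 81.5 - 72.3 = 9.2 dB


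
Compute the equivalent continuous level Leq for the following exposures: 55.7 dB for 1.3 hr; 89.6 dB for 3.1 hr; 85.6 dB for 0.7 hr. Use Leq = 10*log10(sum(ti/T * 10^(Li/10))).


T_total = 1.3 + 3.1 + 0.7 = 5.1 hr
(1.3/5.1) * 10^(55.7/10) = 94705.1
(3.1/5.1) * 10^(89.6/10) = 5.5436e+08
(0.7/5.1) * 10^(85.6/10) = 4.98342e+07
Sum = 94705.1 + 5.5436e+08 + 4.98342e+07 = 6.04289e+08
Leq = 10*log10(6.04289e+08) = 87.812 dB


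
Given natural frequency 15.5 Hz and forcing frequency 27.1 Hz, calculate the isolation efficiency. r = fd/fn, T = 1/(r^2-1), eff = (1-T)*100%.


r = 27.1 / 15.5 = 1.74839
r^2 - 1 = 1.74839^2 - 1 = 2.05687
T = 1/2.05687 = 0.486176
Efficiency = (1 - 0.486176)*100 = 51.382 %


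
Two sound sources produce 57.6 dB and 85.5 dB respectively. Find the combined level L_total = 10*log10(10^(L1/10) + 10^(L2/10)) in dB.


10^(57.6/10) = 575440
10^(85.5/10) = 3.54813e+08
Sum = 575440 + 3.54813e+08 = 3.55388e+08
L_total = 10*log10(3.55388e+08) = 85.507 dB


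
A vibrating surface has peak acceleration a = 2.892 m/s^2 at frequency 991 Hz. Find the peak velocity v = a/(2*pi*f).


omega = 2*pi*f = 2*pi*991 = 6226.64 rad/s
v = a / omega = 2.892 / 6226.64 = 0.00046446 m/s


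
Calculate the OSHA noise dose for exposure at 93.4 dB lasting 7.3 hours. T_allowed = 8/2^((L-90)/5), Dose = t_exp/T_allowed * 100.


T_allowed = 8 / 2^((93.4 - 90)/5) = 4.99332 hr
Dose = 7.3 / 4.99332 * 100 = 146.2 %
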